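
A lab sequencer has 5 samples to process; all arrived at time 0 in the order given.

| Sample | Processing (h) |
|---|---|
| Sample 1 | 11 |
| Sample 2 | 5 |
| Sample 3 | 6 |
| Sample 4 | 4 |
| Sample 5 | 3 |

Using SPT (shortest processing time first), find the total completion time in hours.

SPT (increasing processing time): Sample 5 Sample 4 Sample 2 Sample 3 Sample 1.
Sample 5: 0→3
Sample 4: 3→7
Sample 2: 7→12
Sample 3: 12→18
Sample 1: 18→29
Sum = 3+7+12+18+29 = 69.

69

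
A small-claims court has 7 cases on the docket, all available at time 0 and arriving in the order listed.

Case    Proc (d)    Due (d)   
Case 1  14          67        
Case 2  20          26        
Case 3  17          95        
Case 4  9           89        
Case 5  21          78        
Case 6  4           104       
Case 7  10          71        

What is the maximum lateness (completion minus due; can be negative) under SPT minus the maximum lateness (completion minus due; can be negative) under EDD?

52

SPT (increasing processing time): Case 6 Case 4 Case 7 Case 1 Case 3 Case 2 Case 5.
Case 6: 0→4, due 104, lateness -100
Case 4: 4→13, due 89, lateness -76
Case 7: 13→23, due 71, lateness -48
Case 1: 23→37, due 67, lateness -30
Case 3: 37→54, due 95, lateness -41
Case 2: 54→74, due 26, lateness 48
Case 5: 74→95, due 78, lateness 17
Maximum = 48.
EDD (increasing due date): Case 2 Case 1 Case 7 Case 5 Case 4 Case 3 Case 6.
Case 2: 0→20, due 26, lateness -6
Case 1: 20→34, due 67, lateness -33
Case 7: 34→44, due 71, lateness -27
Case 5: 44→65, due 78, lateness -13
Case 4: 65→74, due 89, lateness -15
Case 3: 74→91, due 95, lateness -4
Case 6: 91→95, due 104, lateness -9
Maximum = -4.
Difference = 48 − -4 = 52.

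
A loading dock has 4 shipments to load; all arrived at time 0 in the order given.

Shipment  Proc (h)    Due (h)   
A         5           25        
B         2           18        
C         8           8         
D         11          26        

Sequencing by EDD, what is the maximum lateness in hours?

0

EDD (increasing due date): C B A D.
C: 0→8, due 8, lateness 0
B: 8→10, due 18, lateness -8
A: 10→15, due 25, lateness -10
D: 15→26, due 26, lateness 0
Maximum = 0.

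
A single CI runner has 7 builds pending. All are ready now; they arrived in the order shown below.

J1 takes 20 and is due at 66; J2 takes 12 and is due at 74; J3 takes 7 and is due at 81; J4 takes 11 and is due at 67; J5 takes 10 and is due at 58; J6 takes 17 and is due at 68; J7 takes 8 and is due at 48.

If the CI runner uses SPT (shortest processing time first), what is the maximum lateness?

19

SPT (increasing processing time): J3 J7 J5 J4 J2 J6 J1.
J3: 0→7, due 81, lateness -74
J7: 7→15, due 48, lateness -33
J5: 15→25, due 58, lateness -33
J4: 25→36, due 67, lateness -31
J2: 36→48, due 74, lateness -26
J6: 48→65, due 68, lateness -3
J1: 65→85, due 66, lateness 19
Maximum = 19.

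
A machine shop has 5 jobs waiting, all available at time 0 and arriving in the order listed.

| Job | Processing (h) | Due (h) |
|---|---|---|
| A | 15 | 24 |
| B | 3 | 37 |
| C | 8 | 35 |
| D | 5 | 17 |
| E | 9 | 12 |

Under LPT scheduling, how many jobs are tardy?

3

LPT (decreasing processing time): A E C D B.
A: 0→15, due 24, tardiness 0
E: 15→24, due 12, tardiness 12
C: 24→32, due 35, tardiness 0
D: 32→37, due 17, tardiness 20
B: 37→40, due 37, tardiness 3
Late jobs: 3.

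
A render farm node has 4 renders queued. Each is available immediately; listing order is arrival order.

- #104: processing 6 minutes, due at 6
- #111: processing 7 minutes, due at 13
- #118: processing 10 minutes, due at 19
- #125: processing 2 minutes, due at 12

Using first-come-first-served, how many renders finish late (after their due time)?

FIFO (arrival order): #104 #111 #118 #125.
#104: 0→6, due 6, tardiness 0
#111: 6→13, due 13, tardiness 0
#118: 13→23, due 19, tardiness 4
#125: 23→25, due 12, tardiness 13
Late renders: 2.

2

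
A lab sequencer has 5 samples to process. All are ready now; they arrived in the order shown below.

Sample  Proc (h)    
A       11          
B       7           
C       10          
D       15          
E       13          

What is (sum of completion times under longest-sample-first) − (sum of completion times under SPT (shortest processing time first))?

LPT (decreasing processing time): D E A C B.
D: 0→15
E: 15→28
A: 28→39
C: 39→49
B: 49→56
Sum = 15+28+39+49+56 = 187.
SPT (increasing processing time): B C A E D.
B: 0→7
C: 7→17
A: 17→28
E: 28→41
D: 41→56
Sum = 7+17+28+41+56 = 149.
Difference = 187 − 149 = 38.

38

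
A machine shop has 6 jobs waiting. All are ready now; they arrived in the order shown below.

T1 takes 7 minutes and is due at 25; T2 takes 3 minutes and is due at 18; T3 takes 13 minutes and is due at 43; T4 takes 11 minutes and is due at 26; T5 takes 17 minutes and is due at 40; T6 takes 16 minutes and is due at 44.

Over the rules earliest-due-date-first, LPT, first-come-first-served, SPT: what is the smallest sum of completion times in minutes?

EDD (increasing due date): T2 T1 T4 T5 T3 T6.
T2: 0→3
T1: 3→10
T4: 10→21
T5: 21→38
T3: 38→51
T6: 51→67
Sum = 3+10+21+38+51+67 = 190.
LPT (decreasing processing time): T5 T6 T3 T4 T1 T2.
T5: 0→17
T6: 17→33
T3: 33→46
T4: 46→57
T1: 57→64
T2: 64→67
Sum = 17+33+46+57+64+67 = 284.
FIFO (arrival order): T1 T2 T3 T4 T5 T6.
T1: 0→7
T2: 7→10
T3: 10→23
T4: 23→34
T5: 34→51
T6: 51→67
Sum = 7+10+23+34+51+67 = 192.
SPT (increasing processing time): T2 T1 T4 T3 T6 T5.
T2: 0→3
T1: 3→10
T4: 10→21
T3: 21→34
T6: 34→50
T5: 50→67
Sum = 3+10+21+34+50+67 = 185.
EDD 190, LPT 284, FIFO 192, SPT 185 → minimum 185.

185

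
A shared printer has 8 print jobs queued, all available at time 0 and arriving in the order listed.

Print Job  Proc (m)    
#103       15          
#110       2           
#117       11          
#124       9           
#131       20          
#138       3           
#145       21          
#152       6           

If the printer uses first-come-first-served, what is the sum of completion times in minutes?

FIFO (arrival order): #103 #110 #117 #124 #131 #138 #145 #152.
#103: 0→15
#110: 15→17
#117: 17→28
#124: 28→37
#131: 37→57
#138: 57→60
#145: 60→81
#152: 81→87
Sum = 15+17+28+37+57+60+81+87 = 382.

382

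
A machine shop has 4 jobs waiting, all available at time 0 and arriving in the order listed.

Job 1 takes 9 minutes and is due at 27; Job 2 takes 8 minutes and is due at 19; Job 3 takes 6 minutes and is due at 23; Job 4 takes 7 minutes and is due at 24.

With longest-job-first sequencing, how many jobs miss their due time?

LPT (decreasing processing time): Job 1 Job 2 Job 4 Job 3.
Job 1: 0→9, due 27, tardiness 0
Job 2: 9→17, due 19, tardiness 0
Job 4: 17→24, due 24, tardiness 0
Job 3: 24→30, due 23, tardiness 7
Late jobs: 1.

1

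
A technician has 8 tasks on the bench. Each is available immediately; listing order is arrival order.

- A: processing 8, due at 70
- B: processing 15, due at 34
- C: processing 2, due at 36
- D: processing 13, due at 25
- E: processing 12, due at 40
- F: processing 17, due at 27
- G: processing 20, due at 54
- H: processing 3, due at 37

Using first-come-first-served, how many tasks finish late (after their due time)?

FIFO (arrival order): A B C D E F G H.
A: 0→8, due 70, tardiness 0
B: 8→23, due 34, tardiness 0
C: 23→25, due 36, tardiness 0
D: 25→38, due 25, tardiness 13
E: 38→50, due 40, tardiness 10
F: 50→67, due 27, tardiness 40
G: 67→87, due 54, tardiness 33
H: 87→90, due 37, tardiness 53
Late tasks: 5.

5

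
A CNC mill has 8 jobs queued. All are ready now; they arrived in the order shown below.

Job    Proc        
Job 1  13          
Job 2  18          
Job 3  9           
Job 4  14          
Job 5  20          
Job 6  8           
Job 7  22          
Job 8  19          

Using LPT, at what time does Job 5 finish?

42

LPT (decreasing processing time): Job 7 Job 5 Job 8 Job 2 Job 4 Job 1 Job 3 Job 6.
Job 7: 0→22
Job 5: 22→42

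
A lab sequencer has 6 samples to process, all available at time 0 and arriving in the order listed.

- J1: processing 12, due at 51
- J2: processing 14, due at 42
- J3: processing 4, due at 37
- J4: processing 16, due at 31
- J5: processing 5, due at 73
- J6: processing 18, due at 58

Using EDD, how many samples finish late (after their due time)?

1

EDD (increasing due date): J4 J3 J2 J1 J6 J5.
J4: 0→16, due 31, tardiness 0
J3: 16→20, due 37, tardiness 0
J2: 20→34, due 42, tardiness 0
J1: 34→46, due 51, tardiness 0
J6: 46→64, due 58, tardiness 6
J5: 64→69, due 73, tardiness 0
Late samples: 1.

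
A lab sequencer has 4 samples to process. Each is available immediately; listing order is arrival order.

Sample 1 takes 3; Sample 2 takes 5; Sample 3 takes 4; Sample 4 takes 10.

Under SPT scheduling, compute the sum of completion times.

44

SPT (increasing processing time): Sample 1 Sample 3 Sample 2 Sample 4.
Sample 1: 0→3
Sample 3: 3→7
Sample 2: 7→12
Sample 4: 12→22
Sum = 3+7+12+22 = 44.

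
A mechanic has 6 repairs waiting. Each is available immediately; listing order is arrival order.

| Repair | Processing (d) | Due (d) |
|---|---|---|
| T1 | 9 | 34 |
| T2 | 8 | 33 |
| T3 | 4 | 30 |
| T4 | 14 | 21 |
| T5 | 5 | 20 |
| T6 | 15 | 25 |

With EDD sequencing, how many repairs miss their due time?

EDD (increasing due date): T5 T4 T6 T3 T2 T1.
T5: 0→5, due 20, tardiness 0
T4: 5→19, due 21, tardiness 0
T6: 19→34, due 25, tardiness 9
T3: 34→38, due 30, tardiness 8
T2: 38→46, due 33, tardiness 13
T1: 46→55, due 34, tardiness 21
Late repairs: 4.

4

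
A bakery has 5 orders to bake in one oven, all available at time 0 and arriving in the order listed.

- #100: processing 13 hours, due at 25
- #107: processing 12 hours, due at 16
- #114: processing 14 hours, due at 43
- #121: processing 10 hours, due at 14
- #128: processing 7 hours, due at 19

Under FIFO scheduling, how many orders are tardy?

3

FIFO (arrival order): #100 #107 #114 #121 #128.
#100: 0→13, due 25, tardiness 0
#107: 13→25, due 16, tardiness 9
#114: 25→39, due 43, tardiness 0
#121: 39→49, due 14, tardiness 35
#128: 49→56, due 19, tardiness 37
Late orders: 3.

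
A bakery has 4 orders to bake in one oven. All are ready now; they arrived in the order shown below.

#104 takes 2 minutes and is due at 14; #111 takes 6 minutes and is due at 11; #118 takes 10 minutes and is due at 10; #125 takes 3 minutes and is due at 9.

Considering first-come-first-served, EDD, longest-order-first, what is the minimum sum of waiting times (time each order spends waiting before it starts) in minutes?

FIFO (arrival order): #104 #111 #118 #125.
#104: waits 0, runs 0→2
#111: waits 2, runs 2→8
#118: waits 8, runs 8→18
#125: waits 18, runs 18→21
Sum = 0+2+8+18 = 28.
EDD (increasing due date): #125 #118 #111 #104.
#125: waits 0, runs 0→3
#118: waits 3, runs 3→13
#111: waits 13, runs 13→19
#104: waits 19, runs 19→21
Sum = 0+3+13+19 = 35.
LPT (decreasing processing time): #118 #111 #125 #104.
#118: waits 0, runs 0→10
#111: waits 10, runs 10→16
#125: waits 16, runs 16→19
#104: waits 19, runs 19→21
Sum = 0+10+16+19 = 45.
FIFO 28, EDD 35, LPT 45 → minimum 28.

28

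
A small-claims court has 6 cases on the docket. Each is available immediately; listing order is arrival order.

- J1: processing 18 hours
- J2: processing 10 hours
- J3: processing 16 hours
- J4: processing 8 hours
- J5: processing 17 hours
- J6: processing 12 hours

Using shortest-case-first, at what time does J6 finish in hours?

30

SPT (increasing processing time): J4 J2 J6 J3 J5 J1.
J4: 0→8
J2: 8→18
J6: 18→30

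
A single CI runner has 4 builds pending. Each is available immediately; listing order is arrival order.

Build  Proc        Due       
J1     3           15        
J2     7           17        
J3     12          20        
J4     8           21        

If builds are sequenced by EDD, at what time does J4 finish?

EDD (increasing due date): J1 J2 J3 J4.
J1: 0→3
J2: 3→10
J3: 10→22
J4: 22→30

30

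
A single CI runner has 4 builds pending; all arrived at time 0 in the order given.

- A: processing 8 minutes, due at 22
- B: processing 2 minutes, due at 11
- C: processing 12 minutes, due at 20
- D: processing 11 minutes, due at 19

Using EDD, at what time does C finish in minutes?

EDD (increasing due date): B D C A.
B: 0→2
D: 2→13
C: 13→25

25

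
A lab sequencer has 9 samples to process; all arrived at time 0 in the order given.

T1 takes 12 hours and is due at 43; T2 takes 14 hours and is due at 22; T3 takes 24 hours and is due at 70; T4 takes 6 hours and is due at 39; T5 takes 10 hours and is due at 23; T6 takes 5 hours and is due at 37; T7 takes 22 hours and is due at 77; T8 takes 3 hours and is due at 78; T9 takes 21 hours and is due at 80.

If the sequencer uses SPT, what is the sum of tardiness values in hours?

SPT (increasing processing time): T8 T6 T4 T5 T1 T2 T9 T7 T3.
T8: 0→3, due 78, tardiness 0
T6: 3→8, due 37, tardiness 0
T4: 8→14, due 39, tardiness 0
T5: 14→24, due 23, tardiness 1
T1: 24→36, due 43, tardiness 0
T2: 36→50, due 22, tardiness 28
T9: 50→71, due 80, tardiness 0
T7: 71→93, due 77, tardiness 16
T3: 93→117, due 70, tardiness 47
Sum = 0+0+0+1+0+28+0+16+47 = 92.

92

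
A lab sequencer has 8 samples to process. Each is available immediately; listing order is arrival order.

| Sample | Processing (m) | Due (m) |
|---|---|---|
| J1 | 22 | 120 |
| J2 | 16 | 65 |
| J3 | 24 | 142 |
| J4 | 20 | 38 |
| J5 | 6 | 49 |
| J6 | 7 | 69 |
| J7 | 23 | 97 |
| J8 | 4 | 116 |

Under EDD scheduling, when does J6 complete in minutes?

49

EDD (increasing due date): J4 J5 J2 J6 J7 J8 J1 J3.
J4: 0→20
J5: 20→26
J2: 26→42
J6: 42→49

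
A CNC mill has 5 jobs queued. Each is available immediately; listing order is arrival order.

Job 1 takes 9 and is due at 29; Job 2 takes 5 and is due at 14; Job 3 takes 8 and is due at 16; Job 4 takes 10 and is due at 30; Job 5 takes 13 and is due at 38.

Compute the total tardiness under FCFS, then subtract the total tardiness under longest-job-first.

FIFO (arrival order): Job 1 Job 2 Job 3 Job 4 Job 5.
Job 1: 0→9, due 29, tardiness 0
Job 2: 9→14, due 14, tardiness 0
Job 3: 14→22, due 16, tardiness 6
Job 4: 22→32, due 30, tardiness 2
Job 5: 32→45, due 38, tardiness 7
Sum = 0+0+6+2+7 = 15.
LPT (decreasing processing time): Job 5 Job 4 Job 1 Job 3 Job 2.
Job 5: 0→13, due 38, tardiness 0
Job 4: 13→23, due 30, tardiness 0
Job 1: 23→32, due 29, tardiness 3
Job 3: 32→40, due 16, tardiness 24
Job 2: 40→45, due 14, tardiness 31
Sum = 0+0+3+24+31 = 58.
Difference = 15 − 58 = -43.

-43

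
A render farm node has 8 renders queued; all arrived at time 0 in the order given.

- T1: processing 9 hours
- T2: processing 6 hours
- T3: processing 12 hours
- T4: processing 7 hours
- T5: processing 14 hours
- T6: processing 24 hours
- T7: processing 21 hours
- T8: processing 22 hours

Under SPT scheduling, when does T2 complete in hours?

SPT (increasing processing time): T2 T4 T1 T3 T5 T7 T8 T6.
T2: 0→6

6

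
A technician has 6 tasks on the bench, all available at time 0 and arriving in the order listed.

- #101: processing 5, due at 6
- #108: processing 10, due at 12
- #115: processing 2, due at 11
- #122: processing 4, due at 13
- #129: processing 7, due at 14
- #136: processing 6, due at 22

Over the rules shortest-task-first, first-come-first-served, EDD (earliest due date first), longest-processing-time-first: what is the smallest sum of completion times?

94

SPT (increasing processing time): #115 #122 #101 #136 #129 #108.
#115: 0→2
#122: 2→6
#101: 6→11
#136: 11→17
#129: 17→24
#108: 24→34
Sum = 2+6+11+17+24+34 = 94.
FIFO (arrival order): #101 #108 #115 #122 #129 #136.
#101: 0→5
#108: 5→15
#115: 15→17
#122: 17→21
#129: 21→28
#136: 28→34
Sum = 5+15+17+21+28+34 = 120.
EDD (increasing due date): #101 #115 #108 #122 #129 #136.
#101: 0→5
#115: 5→7
#108: 7→17
#122: 17→21
#129: 21→28
#136: 28→34
Sum = 5+7+17+21+28+34 = 112.
LPT (decreasing processing time): #108 #129 #136 #101 #122 #115.
#108: 0→10
#129: 10→17
#136: 17→23
#101: 23→28
#122: 28→32
#115: 32→34
Sum = 10+17+23+28+32+34 = 144.
SPT 94, FIFO 120, EDD 112, LPT 144 → minimum 94.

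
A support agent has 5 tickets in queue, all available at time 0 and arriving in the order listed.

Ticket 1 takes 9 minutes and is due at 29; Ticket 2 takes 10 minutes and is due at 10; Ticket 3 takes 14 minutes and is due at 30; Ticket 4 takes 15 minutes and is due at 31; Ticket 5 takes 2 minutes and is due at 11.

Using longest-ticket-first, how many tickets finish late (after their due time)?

LPT (decreasing processing time): Ticket 4 Ticket 3 Ticket 2 Ticket 1 Ticket 5.
Ticket 4: 0→15, due 31, tardiness 0
Ticket 3: 15→29, due 30, tardiness 0
Ticket 2: 29→39, due 10, tardiness 29
Ticket 1: 39→48, due 29, tardiness 19
Ticket 5: 48→50, due 11, tardiness 39
Late tickets: 3.

3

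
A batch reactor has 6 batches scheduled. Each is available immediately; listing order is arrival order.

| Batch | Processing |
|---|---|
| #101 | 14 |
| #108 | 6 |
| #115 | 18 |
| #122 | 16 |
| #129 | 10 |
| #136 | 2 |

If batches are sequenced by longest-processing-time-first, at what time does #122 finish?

LPT (decreasing processing time): #115 #122 #101 #129 #108 #136.
#115: 0→18
#122: 18→34

34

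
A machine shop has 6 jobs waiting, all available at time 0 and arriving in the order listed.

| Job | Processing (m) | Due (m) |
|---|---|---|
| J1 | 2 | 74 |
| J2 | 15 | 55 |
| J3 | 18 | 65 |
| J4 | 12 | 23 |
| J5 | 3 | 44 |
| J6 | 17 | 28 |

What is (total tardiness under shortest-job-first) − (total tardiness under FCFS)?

-46

SPT (increasing processing time): J1 J5 J4 J2 J6 J3.
J1: 0→2, due 74, tardiness 0
J5: 2→5, due 44, tardiness 0
J4: 5→17, due 23, tardiness 0
J2: 17→32, due 55, tardiness 0
J6: 32→49, due 28, tardiness 21
J3: 49→67, due 65, tardiness 2
Sum = 0+0+0+0+21+2 = 23.
FIFO (arrival order): J1 J2 J3 J4 J5 J6.
J1: 0→2, due 74, tardiness 0
J2: 2→17, due 55, tardiness 0
J3: 17→35, due 65, tardiness 0
J4: 35→47, due 23, tardiness 24
J5: 47→50, due 44, tardiness 6
J6: 50→67, due 28, tardiness 39
Sum = 0+0+0+24+6+39 = 69.
Difference = 23 − 69 = -46.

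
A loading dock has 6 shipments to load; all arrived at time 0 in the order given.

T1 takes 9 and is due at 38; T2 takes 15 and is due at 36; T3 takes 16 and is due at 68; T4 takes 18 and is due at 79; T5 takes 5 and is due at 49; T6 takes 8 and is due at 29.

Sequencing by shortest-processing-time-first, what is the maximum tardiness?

SPT (increasing processing time): T5 T6 T1 T2 T3 T4.
T5: 0→5, due 49, tardiness 0
T6: 5→13, due 29, tardiness 0
T1: 13→22, due 38, tardiness 0
T2: 22→37, due 36, tardiness 1
T3: 37→53, due 68, tardiness 0
T4: 53→71, due 79, tardiness 0
Maximum = 1.

1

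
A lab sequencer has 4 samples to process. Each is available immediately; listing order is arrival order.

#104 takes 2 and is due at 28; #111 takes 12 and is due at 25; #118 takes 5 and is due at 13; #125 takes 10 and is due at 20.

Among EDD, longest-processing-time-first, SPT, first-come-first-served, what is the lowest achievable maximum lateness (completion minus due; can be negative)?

2

EDD (increasing due date): #118 #125 #111 #104.
#118: 0→5, due 13, lateness -8
#125: 5→15, due 20, lateness -5
#111: 15→27, due 25, lateness 2
#104: 27→29, due 28, lateness 1
Maximum = 2.
LPT (decreasing processing time): #111 #125 #118 #104.
#111: 0→12, due 25, lateness -13
#125: 12→22, due 20, lateness 2
#118: 22→27, due 13, lateness 14
#104: 27→29, due 28, lateness 1
Maximum = 14.
SPT (increasing processing time): #104 #118 #125 #111.
#104: 0→2, due 28, lateness -26
#118: 2→7, due 13, lateness -6
#125: 7→17, due 20, lateness -3
#111: 17→29, due 25, lateness 4
Maximum = 4.
FIFO (arrival order): #104 #111 #118 #125.
#104: 0→2, due 28, lateness -26
#111: 2→14, due 25, lateness -11
#118: 14→19, due 13, lateness 6
#125: 19→29, due 20, lateness 9
Maximum = 9.
EDD 2, LPT 14, SPT 4, FIFO 9 → minimum 2.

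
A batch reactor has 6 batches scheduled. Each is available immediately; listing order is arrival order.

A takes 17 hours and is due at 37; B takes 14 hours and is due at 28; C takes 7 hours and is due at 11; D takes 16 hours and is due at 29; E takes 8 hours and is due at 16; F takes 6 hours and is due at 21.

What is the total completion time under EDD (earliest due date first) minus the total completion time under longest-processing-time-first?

EDD (increasing due date): C E F B D A.
C: 0→7
E: 7→15
F: 15→21
B: 21→35
D: 35→51
A: 51→68
Sum = 7+15+21+35+51+68 = 197.
LPT (decreasing processing time): A D B E C F.
A: 0→17
D: 17→33
B: 33→47
E: 47→55
C: 55→62
F: 62→68
Sum = 17+33+47+55+62+68 = 282.
Difference = 197 − 282 = -85.

-85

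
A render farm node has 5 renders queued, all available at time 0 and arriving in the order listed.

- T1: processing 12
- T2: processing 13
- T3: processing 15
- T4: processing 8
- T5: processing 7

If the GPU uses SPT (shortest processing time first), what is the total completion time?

SPT (increasing processing time): T5 T4 T1 T2 T3.
T5: 0→7
T4: 7→15
T1: 15→27
T2: 27→40
T3: 40→55
Sum = 7+15+27+40+55 = 144.

144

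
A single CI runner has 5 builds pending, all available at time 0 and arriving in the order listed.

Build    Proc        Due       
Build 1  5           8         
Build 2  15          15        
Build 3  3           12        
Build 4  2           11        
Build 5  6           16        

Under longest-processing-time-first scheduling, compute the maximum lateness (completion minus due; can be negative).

20

LPT (decreasing processing time): Build 2 Build 5 Build 1 Build 3 Build 4.
Build 2: 0→15, due 15, lateness 0
Build 5: 15→21, due 16, lateness 5
Build 1: 21→26, due 8, lateness 18
Build 3: 26→29, due 12, lateness 17
Build 4: 29→31, due 11, lateness 20
Maximum = 20.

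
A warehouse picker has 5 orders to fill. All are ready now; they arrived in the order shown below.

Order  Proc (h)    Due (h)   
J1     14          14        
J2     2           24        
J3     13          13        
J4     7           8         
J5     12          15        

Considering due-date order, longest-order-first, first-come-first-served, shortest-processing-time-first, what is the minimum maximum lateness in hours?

31

EDD (increasing due date): J4 J3 J1 J5 J2.
J4: 0→7, due 8, lateness -1
J3: 7→20, due 13, lateness 7
J1: 20→34, due 14, lateness 20
J5: 34→46, due 15, lateness 31
J2: 46→48, due 24, lateness 24
Maximum = 31.
LPT (decreasing processing time): J1 J3 J5 J4 J2.
J1: 0→14, due 14, lateness 0
J3: 14→27, due 13, lateness 14
J5: 27→39, due 15, lateness 24
J4: 39→46, due 8, lateness 38
J2: 46→48, due 24, lateness 24
Maximum = 38.
FIFO (arrival order): J1 J2 J3 J4 J5.
J1: 0→14, due 14, lateness 0
J2: 14→16, due 24, lateness -8
J3: 16→29, due 13, lateness 16
J4: 29→36, due 8, lateness 28
J5: 36→48, due 15, lateness 33
Maximum = 33.
SPT (increasing processing time): J2 J4 J5 J3 J1.
J2: 0→2, due 24, lateness -22
J4: 2→9, due 8, lateness 1
J5: 9→21, due 15, lateness 6
J3: 21→34, due 13, lateness 21
J1: 34→48, due 14, lateness 34
Maximum = 34.
EDD 31, LPT 38, FIFO 33, SPT 34 → minimum 31.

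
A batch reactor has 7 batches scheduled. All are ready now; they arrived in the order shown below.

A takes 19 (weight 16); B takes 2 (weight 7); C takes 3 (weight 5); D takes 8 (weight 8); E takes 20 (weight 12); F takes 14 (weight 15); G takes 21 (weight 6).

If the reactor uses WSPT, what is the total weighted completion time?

WSPT (decreasing weight/processing-time ratio): B C F D A E G.
B: finishes 2, weight 7, w·C = 14
C: finishes 5, weight 5, w·C = 25
F: finishes 19, weight 15, w·C = 285
D: finishes 27, weight 8, w·C = 216
A: finishes 46, weight 16, w·C = 736
E: finishes 66, weight 12, w·C = 792
G: finishes 87, weight 6, w·C = 522
Sum = 14+25+285+216+736+792+522 = 2590.

2590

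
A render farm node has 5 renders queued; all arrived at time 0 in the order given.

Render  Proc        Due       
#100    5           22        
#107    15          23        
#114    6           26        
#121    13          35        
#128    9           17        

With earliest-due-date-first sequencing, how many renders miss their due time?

3

EDD (increasing due date): #128 #100 #107 #114 #121.
#128: 0→9, due 17, tardiness 0
#100: 9→14, due 22, tardiness 0
#107: 14→29, due 23, tardiness 6
#114: 29→35, due 26, tardiness 9
#121: 35→48, due 35, tardiness 13
Late renders: 3.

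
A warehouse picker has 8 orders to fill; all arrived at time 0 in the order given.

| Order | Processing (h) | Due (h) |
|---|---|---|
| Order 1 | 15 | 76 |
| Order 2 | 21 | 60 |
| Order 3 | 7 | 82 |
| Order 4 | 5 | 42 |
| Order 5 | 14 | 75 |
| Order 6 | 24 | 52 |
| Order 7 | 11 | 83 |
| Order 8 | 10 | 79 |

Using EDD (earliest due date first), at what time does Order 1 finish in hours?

79

EDD (increasing due date): Order 4 Order 6 Order 2 Order 5 Order 1 Order 8 Order 3 Order 7.
Order 4: 0→5
Order 6: 5→29
Order 2: 29→50
Order 5: 50→64
Order 1: 64→79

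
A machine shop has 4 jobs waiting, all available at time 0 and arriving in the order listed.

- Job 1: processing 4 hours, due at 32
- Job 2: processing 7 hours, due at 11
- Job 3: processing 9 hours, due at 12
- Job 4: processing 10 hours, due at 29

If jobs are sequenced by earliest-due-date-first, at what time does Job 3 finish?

16

EDD (increasing due date): Job 2 Job 3 Job 4 Job 1.
Job 2: 0→7
Job 3: 7→16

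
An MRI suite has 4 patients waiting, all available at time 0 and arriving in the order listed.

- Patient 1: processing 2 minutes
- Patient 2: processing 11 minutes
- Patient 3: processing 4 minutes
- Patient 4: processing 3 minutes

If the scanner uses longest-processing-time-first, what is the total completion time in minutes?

64

LPT (decreasing processing time): Patient 2 Patient 3 Patient 4 Patient 1.
Patient 2: 0→11
Patient 3: 11→15
Patient 4: 15→18
Patient 1: 18→20
Sum = 11+15+18+20 = 64.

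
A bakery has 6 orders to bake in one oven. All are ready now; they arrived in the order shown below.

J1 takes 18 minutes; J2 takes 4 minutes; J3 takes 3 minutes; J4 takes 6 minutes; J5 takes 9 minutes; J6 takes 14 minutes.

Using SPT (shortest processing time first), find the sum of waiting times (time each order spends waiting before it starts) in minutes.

81

SPT (increasing processing time): J3 J2 J4 J5 J6 J1.
J3: waits 0, runs 0→3
J2: waits 3, runs 3→7
J4: waits 7, runs 7→13
J5: waits 13, runs 13→22
J6: waits 22, runs 22→36
J1: waits 36, runs 36→54
Sum = 0+3+7+13+22+36 = 81.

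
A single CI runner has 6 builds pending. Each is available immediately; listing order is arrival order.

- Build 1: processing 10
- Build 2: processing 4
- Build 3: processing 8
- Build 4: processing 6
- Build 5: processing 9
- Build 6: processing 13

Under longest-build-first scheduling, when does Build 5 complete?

32

LPT (decreasing processing time): Build 6 Build 1 Build 5 Build 3 Build 4 Build 2.
Build 6: 0→13
Build 1: 13→23
Build 5: 23→32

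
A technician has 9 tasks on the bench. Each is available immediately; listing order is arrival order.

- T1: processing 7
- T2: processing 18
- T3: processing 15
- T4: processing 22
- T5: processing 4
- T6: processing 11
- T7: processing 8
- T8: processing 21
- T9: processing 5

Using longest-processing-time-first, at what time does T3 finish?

76

LPT (decreasing processing time): T4 T8 T2 T3 T6 T7 T1 T9 T5.
T4: 0→22
T8: 22→43
T2: 43→61
T3: 61→76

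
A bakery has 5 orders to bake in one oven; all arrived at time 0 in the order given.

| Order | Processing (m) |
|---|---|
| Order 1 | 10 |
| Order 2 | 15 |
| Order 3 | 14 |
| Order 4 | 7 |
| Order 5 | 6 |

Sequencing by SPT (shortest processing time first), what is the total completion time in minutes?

SPT (increasing processing time): Order 5 Order 4 Order 1 Order 3 Order 2.
Order 5: 0→6
Order 4: 6→13
Order 1: 13→23
Order 3: 23→37
Order 2: 37→52
Sum = 6+13+23+37+52 = 131.

131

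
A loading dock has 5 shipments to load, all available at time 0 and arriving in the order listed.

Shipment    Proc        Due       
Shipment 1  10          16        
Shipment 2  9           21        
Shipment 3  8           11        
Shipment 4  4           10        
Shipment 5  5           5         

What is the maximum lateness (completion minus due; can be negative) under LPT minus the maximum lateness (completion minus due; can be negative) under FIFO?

LPT (decreasing processing time): Shipment 1 Shipment 2 Shipment 3 Shipment 5 Shipment 4.
Shipment 1: 0→10, due 16, lateness -6
Shipment 2: 10→19, due 21, lateness -2
Shipment 3: 19→27, due 11, lateness 16
Shipment 5: 27→32, due 5, lateness 27
Shipment 4: 32→36, due 10, lateness 26
Maximum = 27.
FIFO (arrival order): Shipment 1 Shipment 2 Shipment 3 Shipment 4 Shipment 5.
Shipment 1: 0→10, due 16, lateness -6
Shipment 2: 10→19, due 21, lateness -2
Shipment 3: 19→27, due 11, lateness 16
Shipment 4: 27→31, due 10, lateness 21
Shipment 5: 31→36, due 5, lateness 31
Maximum = 31.
Difference = 27 − 31 = -4.

-4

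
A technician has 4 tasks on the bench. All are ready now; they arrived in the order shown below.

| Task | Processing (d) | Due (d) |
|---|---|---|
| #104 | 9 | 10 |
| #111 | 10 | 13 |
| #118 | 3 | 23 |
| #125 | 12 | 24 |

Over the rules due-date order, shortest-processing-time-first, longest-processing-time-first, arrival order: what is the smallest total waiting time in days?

EDD (increasing due date): #104 #111 #118 #125.
#104: waits 0, runs 0→9
#111: waits 9, runs 9→19
#118: waits 19, runs 19→22
#125: waits 22, runs 22→34
Sum = 0+9+19+22 = 50.
SPT (increasing processing time): #118 #104 #111 #125.
#118: waits 0, runs 0→3
#104: waits 3, runs 3→12
#111: waits 12, runs 12→22
#125: waits 22, runs 22→34
Sum = 0+3+12+22 = 37.
LPT (decreasing processing time): #125 #111 #104 #118.
#125: waits 0, runs 0→12
#111: waits 12, runs 12→22
#104: waits 22, runs 22→31
#118: waits 31, runs 31→34
Sum = 0+12+22+31 = 65.
FIFO (arrival order): #104 #111 #118 #125.
#104: waits 0, runs 0→9
#111: waits 9, runs 9→19
#118: waits 19, runs 19→22
#125: waits 22, runs 22→34
Sum = 0+9+19+22 = 50.
EDD 50, SPT 37, LPT 65, FIFO 50 → minimum 37.

37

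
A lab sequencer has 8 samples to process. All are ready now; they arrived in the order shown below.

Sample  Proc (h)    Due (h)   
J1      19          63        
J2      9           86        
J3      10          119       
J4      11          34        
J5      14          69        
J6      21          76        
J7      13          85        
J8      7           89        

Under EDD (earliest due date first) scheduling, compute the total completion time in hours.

513

EDD (increasing due date): J4 J1 J5 J6 J7 J2 J8 J3.
J4: 0→11
J1: 11→30
J5: 30→44
J6: 44→65
J7: 65→78
J2: 78→87
J8: 87→94
J3: 94→104
Sum = 11+30+44+65+78+87+94+104 = 513.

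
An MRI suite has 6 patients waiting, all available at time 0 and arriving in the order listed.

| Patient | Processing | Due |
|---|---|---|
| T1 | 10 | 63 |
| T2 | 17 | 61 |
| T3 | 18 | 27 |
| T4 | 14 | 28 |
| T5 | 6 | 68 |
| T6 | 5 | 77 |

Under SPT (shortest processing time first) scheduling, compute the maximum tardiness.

SPT (increasing processing time): T6 T5 T1 T4 T2 T3.
T6: 0→5, due 77, tardiness 0
T5: 5→11, due 68, tardiness 0
T1: 11→21, due 63, tardiness 0
T4: 21→35, due 28, tardiness 7
T2: 35→52, due 61, tardiness 0
T3: 52→70, due 27, tardiness 43
Maximum = 43.

43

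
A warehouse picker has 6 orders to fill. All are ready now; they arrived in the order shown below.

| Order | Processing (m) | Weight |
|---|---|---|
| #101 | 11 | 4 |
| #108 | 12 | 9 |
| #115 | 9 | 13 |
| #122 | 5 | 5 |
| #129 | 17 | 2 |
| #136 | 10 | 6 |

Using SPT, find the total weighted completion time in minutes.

1042

SPT (increasing processing time): #122 #115 #136 #101 #108 #129.
#122: finishes 5, weight 5, w·C = 25
#115: finishes 14, weight 13, w·C = 182
#136: finishes 24, weight 6, w·C = 144
#101: finishes 35, weight 4, w·C = 140
#108: finishes 47, weight 9, w·C = 423
#129: finishes 64, weight 2, w·C = 128
Sum = 25+182+144+140+423+128 = 1042.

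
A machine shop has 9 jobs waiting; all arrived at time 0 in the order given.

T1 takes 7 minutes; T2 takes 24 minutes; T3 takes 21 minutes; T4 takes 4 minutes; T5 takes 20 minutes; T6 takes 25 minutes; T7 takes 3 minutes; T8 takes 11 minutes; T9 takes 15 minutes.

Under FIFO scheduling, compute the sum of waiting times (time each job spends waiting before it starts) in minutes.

FIFO (arrival order): T1 T2 T3 T4 T5 T6 T7 T8 T9.
T1: waits 0, runs 0→7
T2: waits 7, runs 7→31
T3: waits 31, runs 31→52
T4: waits 52, runs 52→56
T5: waits 56, runs 56→76
T6: waits 76, runs 76→101
T7: waits 101, runs 101→104
T8: waits 104, runs 104→115
T9: waits 115, runs 115→130
Sum = 0+7+31+52+56+76+101+104+115 = 542.

542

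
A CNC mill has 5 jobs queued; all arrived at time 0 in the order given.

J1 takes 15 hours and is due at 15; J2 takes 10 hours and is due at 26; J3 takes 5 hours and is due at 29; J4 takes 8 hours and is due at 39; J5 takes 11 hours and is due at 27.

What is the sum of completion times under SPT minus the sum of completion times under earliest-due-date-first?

SPT (increasing processing time): J3 J4 J2 J5 J1.
J3: 0→5
J4: 5→13
J2: 13→23
J5: 23→34
J1: 34→49
Sum = 5+13+23+34+49 = 124.
EDD (increasing due date): J1 J2 J5 J3 J4.
J1: 0→15
J2: 15→25
J5: 25→36
J3: 36→41
J4: 41→49
Sum = 15+25+36+41+49 = 166.
Difference = 124 − 166 = -42.

-42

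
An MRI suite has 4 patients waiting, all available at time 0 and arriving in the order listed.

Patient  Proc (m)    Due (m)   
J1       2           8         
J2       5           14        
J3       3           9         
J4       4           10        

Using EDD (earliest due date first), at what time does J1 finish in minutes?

EDD (increasing due date): J1 J3 J4 J2.
J1: 0→2

2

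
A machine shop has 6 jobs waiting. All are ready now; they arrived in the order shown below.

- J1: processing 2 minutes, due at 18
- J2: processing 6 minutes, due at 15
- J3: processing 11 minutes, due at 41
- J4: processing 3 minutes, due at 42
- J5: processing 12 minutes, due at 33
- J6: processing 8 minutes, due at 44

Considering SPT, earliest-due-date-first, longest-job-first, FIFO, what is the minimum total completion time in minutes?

109

SPT (increasing processing time): J1 J4 J2 J6 J3 J5.
J1: 0→2
J4: 2→5
J2: 5→11
J6: 11→19
J3: 19→30
J5: 30→42
Sum = 2+5+11+19+30+42 = 109.
EDD (increasing due date): J2 J1 J5 J3 J4 J6.
J2: 0→6
J1: 6→8
J5: 8→20
J3: 20→31
J4: 31→34
J6: 34→42
Sum = 6+8+20+31+34+42 = 141.
LPT (decreasing processing time): J5 J3 J6 J2 J4 J1.
J5: 0→12
J3: 12→23
J6: 23→31
J2: 31→37
J4: 37→40
J1: 40→42
Sum = 12+23+31+37+40+42 = 185.
FIFO (arrival order): J1 J2 J3 J4 J5 J6.
J1: 0→2
J2: 2→8
J3: 8→19
J4: 19→22
J5: 22→34
J6: 34→42
Sum = 2+8+19+22+34+42 = 127.
SPT 109, EDD 141, LPT 185, FIFO 127 → minimum 109.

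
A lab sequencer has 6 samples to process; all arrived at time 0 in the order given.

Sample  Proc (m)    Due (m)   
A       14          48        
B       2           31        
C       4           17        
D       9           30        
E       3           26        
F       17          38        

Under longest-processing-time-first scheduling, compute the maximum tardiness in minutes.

LPT (decreasing processing time): F A D C E B.
F: 0→17, due 38, tardiness 0
A: 17→31, due 48, tardiness 0
D: 31→40, due 30, tardiness 10
C: 40→44, due 17, tardiness 27
E: 44→47, due 26, tardiness 21
B: 47→49, due 31, tardiness 18
Maximum = 27.

27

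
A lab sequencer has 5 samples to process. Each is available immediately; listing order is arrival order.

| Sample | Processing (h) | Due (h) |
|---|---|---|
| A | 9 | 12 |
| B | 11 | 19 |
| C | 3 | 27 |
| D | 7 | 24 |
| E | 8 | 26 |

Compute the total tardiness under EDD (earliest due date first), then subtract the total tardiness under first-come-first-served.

EDD (increasing due date): A B D E C.
A: 0→9, due 12, tardiness 0
B: 9→20, due 19, tardiness 1
D: 20→27, due 24, tardiness 3
E: 27→35, due 26, tardiness 9
C: 35→38, due 27, tardiness 11
Sum = 0+1+3+9+11 = 24.
FIFO (arrival order): A B C D E.
A: 0→9, due 12, tardiness 0
B: 9→20, due 19, tardiness 1
C: 20→23, due 27, tardiness 0
D: 23→30, due 24, tardiness 6
E: 30→38, due 26, tardiness 12
Sum = 0+1+0+6+12 = 19.
Difference = 24 − 19 = 5.

5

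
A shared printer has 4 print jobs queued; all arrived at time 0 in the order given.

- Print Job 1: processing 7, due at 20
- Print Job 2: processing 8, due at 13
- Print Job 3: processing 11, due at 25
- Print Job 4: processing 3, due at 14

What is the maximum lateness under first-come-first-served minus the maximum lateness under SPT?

FIFO (arrival order): Print Job 1 Print Job 2 Print Job 3 Print Job 4.
Print Job 1: 0→7, due 20, lateness -13
Print Job 2: 7→15, due 13, lateness 2
Print Job 3: 15→26, due 25, lateness 1
Print Job 4: 26→29, due 14, lateness 15
Maximum = 15.
SPT (increasing processing time): Print Job 4 Print Job 1 Print Job 2 Print Job 3.
Print Job 4: 0→3, due 14, lateness -11
Print Job 1: 3→10, due 20, lateness -10
Print Job 2: 10→18, due 13, lateness 5
Print Job 3: 18→29, due 25, lateness 4
Maximum = 5.
Difference = 15 − 5 = 10.

10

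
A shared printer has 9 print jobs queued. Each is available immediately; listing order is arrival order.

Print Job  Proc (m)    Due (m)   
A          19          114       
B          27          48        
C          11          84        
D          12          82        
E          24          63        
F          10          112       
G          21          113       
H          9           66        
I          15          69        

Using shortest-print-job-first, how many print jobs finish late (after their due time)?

2

SPT (increasing processing time): H F C D I A G E B.
H: 0→9, due 66, tardiness 0
F: 9→19, due 112, tardiness 0
C: 19→30, due 84, tardiness 0
D: 30→42, due 82, tardiness 0
I: 42→57, due 69, tardiness 0
A: 57→76, due 114, tardiness 0
G: 76→97, due 113, tardiness 0
E: 97→121, due 63, tardiness 58
B: 121→148, due 48, tardiness 100
Late print jobs: 2.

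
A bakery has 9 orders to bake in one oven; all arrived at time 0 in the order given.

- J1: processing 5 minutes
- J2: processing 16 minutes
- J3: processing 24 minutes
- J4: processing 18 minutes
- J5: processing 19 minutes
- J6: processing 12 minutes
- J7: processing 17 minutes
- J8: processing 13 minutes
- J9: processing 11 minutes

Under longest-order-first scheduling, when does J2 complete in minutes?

LPT (decreasing processing time): J3 J5 J4 J7 J2 J8 J6 J9 J1.
J3: 0→24
J5: 24→43
J4: 43→61
J7: 61→78
J2: 78→94

94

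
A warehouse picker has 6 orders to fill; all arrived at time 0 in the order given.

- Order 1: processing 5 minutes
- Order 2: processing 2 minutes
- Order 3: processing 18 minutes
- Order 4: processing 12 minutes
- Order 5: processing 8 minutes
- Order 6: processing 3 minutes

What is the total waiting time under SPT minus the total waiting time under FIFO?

-54

SPT (increasing processing time): Order 2 Order 6 Order 1 Order 5 Order 4 Order 3.
Order 2: waits 0, runs 0→2
Order 6: waits 2, runs 2→5
Order 1: waits 5, runs 5→10
Order 5: waits 10, runs 10→18
Order 4: waits 18, runs 18→30
Order 3: waits 30, runs 30→48
Sum = 0+2+5+10+18+30 = 65.
FIFO (arrival order): Order 1 Order 2 Order 3 Order 4 Order 5 Order 6.
Order 1: waits 0, runs 0→5
Order 2: waits 5, runs 5→7
Order 3: waits 7, runs 7→25
Order 4: waits 25, runs 25→37
Order 5: waits 37, runs 37→45
Order 6: waits 45, runs 45→48
Sum = 0+5+7+25+37+45 = 119.
Difference = 65 − 119 = -54.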